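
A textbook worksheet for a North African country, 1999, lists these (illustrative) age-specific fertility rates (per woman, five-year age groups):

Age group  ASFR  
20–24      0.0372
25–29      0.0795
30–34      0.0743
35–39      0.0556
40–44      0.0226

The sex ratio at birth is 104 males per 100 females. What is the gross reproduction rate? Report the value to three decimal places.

0.660

Proportion female at birth = 100 / (100 + 104) = 0.49020.
Sum of ASFRs = 0.0372 + 0.0795 + 0.0743 + 0.0556 + 0.0226 = 0.2692
TFR = 5 × 0.2692 = 1.346
GRR = 0.49020 × 1.346 = 0.65981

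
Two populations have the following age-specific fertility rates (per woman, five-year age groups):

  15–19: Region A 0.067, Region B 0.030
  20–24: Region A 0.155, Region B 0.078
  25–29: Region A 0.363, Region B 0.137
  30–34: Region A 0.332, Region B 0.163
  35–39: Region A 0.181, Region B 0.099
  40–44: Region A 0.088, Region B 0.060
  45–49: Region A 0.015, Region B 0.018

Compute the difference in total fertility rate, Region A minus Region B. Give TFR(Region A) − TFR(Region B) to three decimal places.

3.080

Region A:
  Sum of ASFRs = 0.067 + 0.155 + 0.363 + 0.332 + 0.181 + 0.088 + 0.015 = 1.201
  TFR = 5 × 1.201 = 6.005
Region B:
  Sum of ASFRs = 0.030 + 0.078 + 0.137 + 0.163 + 0.099 + 0.060 + 0.018 = 0.585
  TFR = 5 × 0.585 = 2.925
Difference = 6.005 − 2.925 = 3.08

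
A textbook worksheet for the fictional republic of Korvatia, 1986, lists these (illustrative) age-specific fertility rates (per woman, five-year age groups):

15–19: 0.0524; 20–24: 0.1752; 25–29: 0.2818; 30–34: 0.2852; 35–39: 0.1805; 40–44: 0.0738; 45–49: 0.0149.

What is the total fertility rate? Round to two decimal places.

Sum of ASFRs = 0.0524 + 0.1752 + 0.2818 + 0.2852 + 0.1805 + 0.0738 + 0.0149 = 1.0638
TFR = 5 × 1.0638 = 5.319

5.32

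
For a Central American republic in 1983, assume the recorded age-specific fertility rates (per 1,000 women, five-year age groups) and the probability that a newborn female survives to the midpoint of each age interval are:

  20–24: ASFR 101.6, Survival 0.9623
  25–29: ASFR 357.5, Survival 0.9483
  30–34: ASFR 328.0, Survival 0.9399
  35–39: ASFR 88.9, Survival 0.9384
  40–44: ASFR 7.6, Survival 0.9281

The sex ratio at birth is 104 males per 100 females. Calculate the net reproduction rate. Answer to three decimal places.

Proportion female at birth = 100 / (100 + 104) = 0.49020.
Each age group contributes 5 × ASFR × survival:
  20–24: 5 × 101.6/1000 × 0.9623 = 0.48885
  25–29: 5 × 357.5/1000 × 0.9483 = 1.69509
  30–34: 5 × 328.0/1000 × 0.9399 = 1.54144
  35–39: 5 × 88.9/1000 × 0.9384 = 0.41712
  40–44: 5 × 7.6/1000 × 0.9281 = 0.03527
Sum = 4.17777
NRR = 0.49020 × 4.17777 = 2.04794

2.048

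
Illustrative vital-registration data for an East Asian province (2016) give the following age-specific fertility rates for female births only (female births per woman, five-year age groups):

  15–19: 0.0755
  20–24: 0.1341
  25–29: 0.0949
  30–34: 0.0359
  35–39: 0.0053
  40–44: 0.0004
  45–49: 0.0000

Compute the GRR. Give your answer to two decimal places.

Sum of female ASFRs = 0.0755 + 0.1341 + 0.0949 + 0.0359 + 0.0053 + 0.0004 + 0.0000 = 0.3461
GRR = 5 × 0.3461 = 1.7305

1.73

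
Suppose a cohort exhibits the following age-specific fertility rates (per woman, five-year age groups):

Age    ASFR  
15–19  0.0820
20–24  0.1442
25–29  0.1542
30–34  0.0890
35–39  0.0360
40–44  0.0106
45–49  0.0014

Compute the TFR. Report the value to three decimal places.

Sum of ASFRs = 0.0820 + 0.1442 + 0.1542 + 0.0890 + 0.0360 + 0.0106 + 0.0014 = 0.5174
TFR = 5 × 0.5174 = 2.587

2.587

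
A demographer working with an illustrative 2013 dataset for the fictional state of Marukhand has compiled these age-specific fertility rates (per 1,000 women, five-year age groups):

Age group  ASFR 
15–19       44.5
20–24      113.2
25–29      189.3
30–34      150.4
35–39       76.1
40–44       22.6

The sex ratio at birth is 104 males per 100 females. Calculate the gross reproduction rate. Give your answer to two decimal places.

1.46

Proportion female at birth = 100 / (100 + 104) = 0.49020.
Sum of ASFRs = 44.5 + 113.2 + 189.3 + 150.4 + 76.1 + 22.6 = 596.1
TFR = 5 × 596.1 / 1000 = 2.9805
GRR = 0.49020 × 2.9805 = 1.46104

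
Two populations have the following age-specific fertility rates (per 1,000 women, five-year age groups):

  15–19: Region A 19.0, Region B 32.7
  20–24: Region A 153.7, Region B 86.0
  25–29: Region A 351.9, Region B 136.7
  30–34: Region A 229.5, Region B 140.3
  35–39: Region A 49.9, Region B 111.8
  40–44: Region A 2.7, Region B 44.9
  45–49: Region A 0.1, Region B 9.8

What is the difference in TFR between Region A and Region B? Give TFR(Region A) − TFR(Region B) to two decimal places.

1.22

Region A:
  Sum of ASFRs = 19.0 + 153.7 + 351.9 + 229.5 + 49.9 + 2.7 + 0.1 = 806.8
  TFR = 5 × 806.8 / 1000 = 4.034
Region B:
  Sum of ASFRs = 32.7 + 86.0 + 136.7 + 140.3 + 111.8 + 44.9 + 9.8 = 562.2
  TFR = 5 × 562.2 / 1000 = 2.811
Difference = 4.034 − 2.811 = 1.223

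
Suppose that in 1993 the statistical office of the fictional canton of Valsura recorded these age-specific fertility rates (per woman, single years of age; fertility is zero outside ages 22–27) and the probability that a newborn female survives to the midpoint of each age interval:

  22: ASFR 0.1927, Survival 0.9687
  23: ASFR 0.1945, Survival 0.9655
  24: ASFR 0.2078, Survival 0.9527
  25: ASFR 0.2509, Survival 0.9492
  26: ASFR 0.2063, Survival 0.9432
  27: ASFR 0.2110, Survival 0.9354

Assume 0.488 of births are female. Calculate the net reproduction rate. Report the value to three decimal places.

Proportion female at birth = 0.488.
Weighting each age-specific rate by interval width and survival:
  22: 1 × 0.1927 × 0.9687 = 0.18667
  23: 1 × 0.1945 × 0.9655 = 0.18779
  24: 1 × 0.2078 × 0.9527 = 0.19797
  25: 1 × 0.2509 × 0.9492 = 0.23815
  26: 1 × 0.2063 × 0.9432 = 0.19458
  27: 1 × 0.2110 × 0.9354 = 0.19737
Sum = 1.20253
NRR = 0.488 × 1.20253 = 0.58683
An NRR under 1 implies long-run decline under these rates.

0.587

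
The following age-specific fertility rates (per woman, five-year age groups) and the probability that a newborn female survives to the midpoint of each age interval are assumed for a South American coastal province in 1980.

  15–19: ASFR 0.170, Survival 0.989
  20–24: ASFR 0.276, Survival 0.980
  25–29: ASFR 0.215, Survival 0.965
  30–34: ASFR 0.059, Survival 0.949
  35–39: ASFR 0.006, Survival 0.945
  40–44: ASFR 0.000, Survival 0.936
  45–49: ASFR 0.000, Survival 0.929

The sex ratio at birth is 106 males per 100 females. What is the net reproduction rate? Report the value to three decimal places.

Proportion female at birth = 100 / (100 + 106) = 0.48544.
Each age group contributes 5 × ASFR × survival:
  15–19: 5 × 0.170 × 0.989 = 0.84065
  20–24: 5 × 0.276 × 0.980 = 1.35240
  25–29: 5 × 0.215 × 0.965 = 1.03738
  30–34: 5 × 0.059 × 0.949 = 0.27996
  35–39: 5 × 0.006 × 0.945 = 0.02835
  40–44: 5 × 0.000 × 0.936 = 0.00000
  45–49: 5 × 0.000 × 0.929 = 0.00000
Sum = 3.53874
NRR = 0.48544 × 3.53874 = 1.71785
NRR > 1, so each generation more than replaces itself.

1.718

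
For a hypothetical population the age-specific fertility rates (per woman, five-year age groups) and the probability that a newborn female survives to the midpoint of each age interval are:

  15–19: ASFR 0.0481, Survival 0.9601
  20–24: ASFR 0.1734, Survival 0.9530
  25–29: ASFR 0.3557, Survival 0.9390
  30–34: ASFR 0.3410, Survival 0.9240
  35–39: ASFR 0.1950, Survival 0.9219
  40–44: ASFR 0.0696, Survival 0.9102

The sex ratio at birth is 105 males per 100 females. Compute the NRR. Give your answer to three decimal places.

Proportion female at birth = 100 / (100 + 105) = 0.48780.
Each age group contributes 5 × ASFR × survival:
  15–19: 5 × 0.0481 × 0.9601 = 0.23090
  20–24: 5 × 0.1734 × 0.9530 = 0.82625
  25–29: 5 × 0.3557 × 0.9390 = 1.67001
  30–34: 5 × 0.3410 × 0.9240 = 1.57542
  35–39: 5 × 0.1950 × 0.9219 = 0.89885
  40–44: 5 × 0.0696 × 0.9102 = 0.31675
Sum = 5.51818
NRR = 0.48780 × 5.51818 = 2.69177
An NRR exceeding 1 indicates intrinsic growth under these rates.

2.692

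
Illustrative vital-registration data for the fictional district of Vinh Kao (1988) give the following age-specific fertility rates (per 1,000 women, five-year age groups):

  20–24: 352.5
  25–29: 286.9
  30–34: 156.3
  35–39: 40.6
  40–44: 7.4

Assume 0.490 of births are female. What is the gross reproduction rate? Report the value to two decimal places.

Proportion female at birth = 0.490.
Sum of ASFRs = 352.5 + 286.9 + 156.3 + 40.6 + 7.4 = 843.7
TFR = 5 × 843.7 / 1000 = 4.2185
GRR = 0.490 × 4.2185 = 2.06707

2.07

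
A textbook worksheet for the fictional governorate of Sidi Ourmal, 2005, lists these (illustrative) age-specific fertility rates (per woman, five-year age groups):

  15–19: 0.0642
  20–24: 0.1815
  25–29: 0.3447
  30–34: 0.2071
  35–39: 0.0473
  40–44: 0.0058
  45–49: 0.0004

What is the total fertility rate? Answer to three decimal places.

Sum of ASFRs = 0.0642 + 0.1815 + 0.3447 + 0.2071 + 0.0473 + 0.0058 + 0.0004 = 0.8510
TFR = 5 × 0.8510 = 4.255

4.255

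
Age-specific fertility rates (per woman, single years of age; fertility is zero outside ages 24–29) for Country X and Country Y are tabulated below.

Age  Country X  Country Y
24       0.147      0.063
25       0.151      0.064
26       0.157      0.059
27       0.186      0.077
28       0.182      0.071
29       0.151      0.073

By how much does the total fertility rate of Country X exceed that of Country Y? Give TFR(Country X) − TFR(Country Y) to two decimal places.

Country X:
  Sum of ASFRs = 0.147 + 0.151 + 0.157 + 0.186 + 0.182 + 0.151 = 0.974
  TFR = 0.974
Country Y:
  Sum of ASFRs = 0.063 + 0.064 + 0.059 + 0.077 + 0.071 + 0.073 = 0.407
  TFR = 0.407
Difference = 0.974 − 0.407 = 0.567

0.57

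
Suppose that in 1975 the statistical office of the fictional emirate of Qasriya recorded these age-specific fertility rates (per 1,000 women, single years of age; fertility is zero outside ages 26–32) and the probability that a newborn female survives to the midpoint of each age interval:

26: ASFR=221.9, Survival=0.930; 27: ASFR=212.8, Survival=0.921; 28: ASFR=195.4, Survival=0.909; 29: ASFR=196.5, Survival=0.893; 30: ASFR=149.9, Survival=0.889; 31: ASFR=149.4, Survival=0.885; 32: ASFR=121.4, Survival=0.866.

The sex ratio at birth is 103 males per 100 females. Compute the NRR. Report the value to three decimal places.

0.555

Proportion female at birth = 100 / (100 + 103) = 0.49261.
Per-age-group product (1 × ASFR × survival probability):
  26: 1 × 221.9/1000 × 0.930 = 0.20637
  27: 1 × 212.8/1000 × 0.921 = 0.19599
  28: 1 × 195.4/1000 × 0.909 = 0.17762
  29: 1 × 196.5/1000 × 0.893 = 0.17547
  30: 1 × 149.9/1000 × 0.889 = 0.13326
  31: 1 × 149.4/1000 × 0.885 = 0.13222
  32: 1 × 121.4/1000 × 0.866 = 0.10513
Sum = 1.12606
NRR = 0.49261 × 1.12606 = 0.55471
An NRR under 1 implies long-run decline under these rates.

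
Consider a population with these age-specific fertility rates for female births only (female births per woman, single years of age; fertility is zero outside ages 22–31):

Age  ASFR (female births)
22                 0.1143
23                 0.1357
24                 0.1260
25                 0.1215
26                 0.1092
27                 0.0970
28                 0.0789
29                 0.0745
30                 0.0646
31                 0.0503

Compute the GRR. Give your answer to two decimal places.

0.97

Sum of female ASFRs = 0.1143 + 0.1357 + 0.1260 + 0.1215 + 0.1092 + 0.0970 + 0.0789 + 0.0745 + 0.0646 + 0.0503 = 0.9720
GRR = 0.972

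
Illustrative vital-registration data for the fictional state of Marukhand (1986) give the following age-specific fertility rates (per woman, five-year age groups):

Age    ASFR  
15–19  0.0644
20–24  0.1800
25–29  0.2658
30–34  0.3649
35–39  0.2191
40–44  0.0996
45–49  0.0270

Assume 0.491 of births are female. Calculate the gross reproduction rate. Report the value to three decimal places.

Proportion female at birth = 0.491.
Sum of ASFRs = 0.0644 + 0.1800 + 0.2658 + 0.3649 + 0.2191 + 0.0996 + 0.0270 = 1.2208
TFR = 5 × 1.2208 = 6.104
GRR = 0.491 × 6.104 = 2.99706

2.997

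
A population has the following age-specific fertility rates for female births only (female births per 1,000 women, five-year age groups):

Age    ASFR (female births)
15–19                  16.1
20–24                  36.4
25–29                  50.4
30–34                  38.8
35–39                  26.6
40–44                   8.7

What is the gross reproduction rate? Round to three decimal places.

0.885

Sum of female ASFRs = 16.1 + 36.4 + 50.4 + 38.8 + 26.6 + 8.7 = 177.0
GRR = 5 × 177.0 / 1000 = 0.885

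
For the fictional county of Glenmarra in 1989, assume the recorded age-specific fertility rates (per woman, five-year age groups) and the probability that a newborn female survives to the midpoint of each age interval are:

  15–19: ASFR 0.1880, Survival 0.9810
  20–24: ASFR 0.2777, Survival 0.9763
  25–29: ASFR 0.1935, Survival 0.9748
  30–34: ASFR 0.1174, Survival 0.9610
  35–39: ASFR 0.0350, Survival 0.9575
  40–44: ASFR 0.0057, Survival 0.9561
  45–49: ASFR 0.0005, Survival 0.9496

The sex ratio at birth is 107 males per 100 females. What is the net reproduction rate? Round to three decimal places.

1.924

Proportion female at birth = 100 / (100 + 107) = 0.48309.
Per-age-group product (5 × ASFR × survival probability):
  15–19: 5 × 0.1880 × 0.9810 = 0.92214
  20–24: 5 × 0.2777 × 0.9763 = 1.35559
  25–29: 5 × 0.1935 × 0.9748 = 0.94312
  30–34: 5 × 0.1174 × 0.9610 = 0.56411
  35–39: 5 × 0.0350 × 0.9575 = 0.16756
  40–44: 5 × 0.0057 × 0.9561 = 0.02725
  45–49: 5 × 0.0005 × 0.9496 = 0.00237
Sum = 3.98214
NRR = 0.48309 × 3.98214 = 1.92373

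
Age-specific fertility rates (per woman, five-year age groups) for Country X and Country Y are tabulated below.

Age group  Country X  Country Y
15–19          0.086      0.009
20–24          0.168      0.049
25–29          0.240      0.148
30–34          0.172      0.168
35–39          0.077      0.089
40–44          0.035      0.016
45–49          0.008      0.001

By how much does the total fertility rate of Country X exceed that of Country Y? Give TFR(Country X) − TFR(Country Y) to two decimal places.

1.53

Country X:
  Sum of ASFRs = 0.086 + 0.168 + 0.240 + 0.172 + 0.077 + 0.035 + 0.008 = 0.786
  TFR = 5 × 0.786 = 3.93
Country Y:
  Sum of ASFRs = 0.009 + 0.049 + 0.148 + 0.168 + 0.089 + 0.016 + 0.001 = 0.480
  TFR = 5 × 0.480 = 2.4
Difference = 3.93 − 2.4 = 1.53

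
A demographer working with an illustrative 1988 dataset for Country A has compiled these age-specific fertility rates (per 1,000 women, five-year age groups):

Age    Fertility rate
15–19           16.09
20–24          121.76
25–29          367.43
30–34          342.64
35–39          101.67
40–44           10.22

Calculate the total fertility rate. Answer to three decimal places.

Sum of ASFRs = 16.09 + 121.76 + 367.43 + 342.64 + 101.67 + 10.22 = 959.81
TFR = 5 × 959.81 / 1000 = 4.79905

4.799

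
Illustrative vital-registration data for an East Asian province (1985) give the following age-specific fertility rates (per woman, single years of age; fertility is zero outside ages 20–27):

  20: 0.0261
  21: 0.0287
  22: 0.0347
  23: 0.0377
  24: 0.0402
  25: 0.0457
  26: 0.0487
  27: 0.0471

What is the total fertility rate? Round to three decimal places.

0.309

Sum of ASFRs = 0.0261 + 0.0287 + 0.0347 + 0.0377 + 0.0402 + 0.0457 + 0.0487 + 0.0471 = 0.3089
TFR = 0.3089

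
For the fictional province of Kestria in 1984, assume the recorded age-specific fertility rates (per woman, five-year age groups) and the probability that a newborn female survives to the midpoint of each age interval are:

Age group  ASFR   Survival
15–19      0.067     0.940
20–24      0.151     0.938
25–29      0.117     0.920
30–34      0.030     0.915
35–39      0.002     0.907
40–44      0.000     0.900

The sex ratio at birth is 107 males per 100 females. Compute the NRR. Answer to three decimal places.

Proportion female at birth = 100 / (100 + 107) = 0.48309.
Each age group contributes 5 × ASFR × survival:
  15–19: 5 × 0.067 × 0.940 = 0.31490
  20–24: 5 × 0.151 × 0.938 = 0.70819
  25–29: 5 × 0.117 × 0.920 = 0.53820
  30–34: 5 × 0.030 × 0.915 = 0.13725
  35–39: 5 × 0.002 × 0.907 = 0.00907
  40–44: 5 × 0.000 × 0.900 = 0.00000
Sum = 1.70761
NRR = 0.48309 × 1.70761 = 0.82493
NRR < 1, so the cohort does not fully replace itself.

0.825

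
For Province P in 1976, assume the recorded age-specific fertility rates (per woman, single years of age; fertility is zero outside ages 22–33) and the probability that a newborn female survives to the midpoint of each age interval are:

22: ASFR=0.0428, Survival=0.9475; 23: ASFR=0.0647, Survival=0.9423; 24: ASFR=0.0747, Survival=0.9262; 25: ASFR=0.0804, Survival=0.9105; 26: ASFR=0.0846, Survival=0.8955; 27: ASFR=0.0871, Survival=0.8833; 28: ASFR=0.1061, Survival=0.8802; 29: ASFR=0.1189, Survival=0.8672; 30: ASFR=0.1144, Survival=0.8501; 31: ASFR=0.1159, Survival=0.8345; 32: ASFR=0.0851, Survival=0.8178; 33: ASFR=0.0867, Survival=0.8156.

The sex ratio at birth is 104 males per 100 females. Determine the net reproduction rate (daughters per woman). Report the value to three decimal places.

Proportion female at birth = 100 / (100 + 104) = 0.49020.
Each age group contributes 1 × ASFR × survival:
  22: 1 × 0.0428 × 0.9475 = 0.04055
  23: 1 × 0.0647 × 0.9423 = 0.06097
  24: 1 × 0.0747 × 0.9262 = 0.06919
  25: 1 × 0.0804 × 0.9105 = 0.07320
  26: 1 × 0.0846 × 0.8955 = 0.07576
  27: 1 × 0.0871 × 0.8833 = 0.07694
  28: 1 × 0.1061 × 0.8802 = 0.09339
  29: 1 × 0.1189 × 0.8672 = 0.10311
  30: 1 × 0.1144 × 0.8501 = 0.09725
  31: 1 × 0.1159 × 0.8345 = 0.09672
  32: 1 × 0.0851 × 0.8178 = 0.06959
  33: 1 × 0.0867 × 0.8156 = 0.07071
Sum = 0.92738
NRR = 0.49020 × 0.92738 = 0.45460

0.455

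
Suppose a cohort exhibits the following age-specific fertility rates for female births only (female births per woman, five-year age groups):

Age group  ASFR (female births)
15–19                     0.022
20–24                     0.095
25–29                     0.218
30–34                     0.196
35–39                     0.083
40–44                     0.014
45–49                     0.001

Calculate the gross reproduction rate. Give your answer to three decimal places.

3.145

Sum of female ASFRs = 0.022 + 0.095 + 0.218 + 0.196 + 0.083 + 0.014 + 0.001 = 0.629
GRR = 5 × 0.629 = 3.145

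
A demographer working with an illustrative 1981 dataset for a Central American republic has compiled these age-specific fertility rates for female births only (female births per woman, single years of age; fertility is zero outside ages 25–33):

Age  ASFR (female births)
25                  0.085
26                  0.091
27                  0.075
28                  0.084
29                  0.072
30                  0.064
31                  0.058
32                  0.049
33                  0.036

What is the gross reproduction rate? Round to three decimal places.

Sum of female ASFRs = 0.085 + 0.091 + 0.075 + 0.084 + 0.072 + 0.064 + 0.058 + 0.049 + 0.036 = 0.614
GRR = 0.614

0.614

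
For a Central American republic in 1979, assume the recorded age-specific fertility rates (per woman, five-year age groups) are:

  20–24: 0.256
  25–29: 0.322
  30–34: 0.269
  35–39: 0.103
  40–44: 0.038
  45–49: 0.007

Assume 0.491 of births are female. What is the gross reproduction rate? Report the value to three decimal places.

2.443

Proportion female at birth = 0.491.
Sum of ASFRs = 0.256 + 0.322 + 0.269 + 0.103 + 0.038 + 0.007 = 0.995
TFR = 5 × 0.995 = 4.975
GRR = 0.491 × 4.975 = 2.44273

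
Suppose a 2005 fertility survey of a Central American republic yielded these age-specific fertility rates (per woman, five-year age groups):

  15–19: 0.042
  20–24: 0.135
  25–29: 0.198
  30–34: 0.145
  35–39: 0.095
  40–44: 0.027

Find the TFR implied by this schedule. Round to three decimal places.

3.210

Sum of ASFRs = 0.042 + 0.135 + 0.198 + 0.145 + 0.095 + 0.027 = 0.642
TFR = 5 × 0.642 = 3.21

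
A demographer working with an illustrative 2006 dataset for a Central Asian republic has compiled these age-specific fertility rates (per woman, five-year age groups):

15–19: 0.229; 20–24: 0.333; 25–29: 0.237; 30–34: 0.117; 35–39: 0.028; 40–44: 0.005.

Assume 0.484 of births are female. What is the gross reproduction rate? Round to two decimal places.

Proportion female at birth = 0.484.
Sum of ASFRs = 0.229 + 0.333 + 0.237 + 0.117 + 0.028 + 0.005 = 0.949
TFR = 5 × 0.949 = 4.745
GRR = 0.484 × 4.745 = 2.29658

2.30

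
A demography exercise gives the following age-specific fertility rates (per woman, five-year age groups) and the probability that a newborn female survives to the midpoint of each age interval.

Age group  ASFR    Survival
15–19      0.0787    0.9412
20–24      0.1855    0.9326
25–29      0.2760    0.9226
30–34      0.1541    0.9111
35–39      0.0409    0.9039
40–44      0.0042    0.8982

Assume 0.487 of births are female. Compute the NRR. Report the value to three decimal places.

Proportion female at birth = 0.487.
Each age group contributes 5 × ASFR × survival:
  15–19: 5 × 0.0787 × 0.9412 = 0.37036
  20–24: 5 × 0.1855 × 0.9326 = 0.86499
  25–29: 5 × 0.2760 × 0.9226 = 1.27319
  30–34: 5 × 0.1541 × 0.9111 = 0.70200
  35–39: 5 × 0.0409 × 0.9039 = 0.18485
  40–44: 5 × 0.0042 × 0.8982 = 0.01886
Sum = 3.41425
NRR = 0.487 × 3.41425 = 1.66274

1.663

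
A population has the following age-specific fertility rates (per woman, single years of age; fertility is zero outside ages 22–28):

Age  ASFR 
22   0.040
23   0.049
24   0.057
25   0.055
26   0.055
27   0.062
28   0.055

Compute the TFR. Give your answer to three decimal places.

Sum of ASFRs = 0.040 + 0.049 + 0.057 + 0.055 + 0.055 + 0.062 + 0.055 = 0.373
TFR = 0.373

0.373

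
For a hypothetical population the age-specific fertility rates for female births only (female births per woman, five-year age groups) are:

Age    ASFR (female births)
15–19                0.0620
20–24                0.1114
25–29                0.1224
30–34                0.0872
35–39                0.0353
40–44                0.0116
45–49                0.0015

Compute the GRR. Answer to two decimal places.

Sum of female ASFRs = 0.0620 + 0.1114 + 0.1224 + 0.0872 + 0.0353 + 0.0116 + 0.0015 = 0.4314
GRR = 5 × 0.4314 = 2.157

2.16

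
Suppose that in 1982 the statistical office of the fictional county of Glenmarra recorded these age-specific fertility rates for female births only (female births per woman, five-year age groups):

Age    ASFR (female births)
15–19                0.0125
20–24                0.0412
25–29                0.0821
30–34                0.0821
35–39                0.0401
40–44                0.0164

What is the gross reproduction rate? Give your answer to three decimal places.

1.372

Sum of female ASFRs = 0.0125 + 0.0412 + 0.0821 + 0.0821 + 0.0401 + 0.0164 = 0.2744
GRR = 5 × 0.2744 = 1.372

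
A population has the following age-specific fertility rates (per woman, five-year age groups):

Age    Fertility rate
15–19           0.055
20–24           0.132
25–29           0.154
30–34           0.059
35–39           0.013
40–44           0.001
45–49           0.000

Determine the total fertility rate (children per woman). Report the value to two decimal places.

2.07

Sum of ASFRs = 0.055 + 0.132 + 0.154 + 0.059 + 0.013 + 0.001 + 0.000 = 0.414
TFR = 5 × 0.414 = 2.07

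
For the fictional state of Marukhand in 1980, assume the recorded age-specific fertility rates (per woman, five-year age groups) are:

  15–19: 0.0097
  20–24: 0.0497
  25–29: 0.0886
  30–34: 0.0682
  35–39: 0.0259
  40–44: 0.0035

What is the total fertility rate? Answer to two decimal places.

Sum of ASFRs = 0.0097 + 0.0497 + 0.0886 + 0.0682 + 0.0259 + 0.0035 = 0.2456
TFR = 5 × 0.2456 = 1.228

1.23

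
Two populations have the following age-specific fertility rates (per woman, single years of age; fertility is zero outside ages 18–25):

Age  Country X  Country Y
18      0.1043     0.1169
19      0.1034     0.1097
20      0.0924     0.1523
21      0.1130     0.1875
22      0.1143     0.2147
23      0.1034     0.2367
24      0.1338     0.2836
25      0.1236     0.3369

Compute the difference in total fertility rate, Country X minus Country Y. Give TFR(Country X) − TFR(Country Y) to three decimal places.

-0.750

Country X:
  Sum of ASFRs = 0.1043 + 0.1034 + 0.0924 + 0.1130 + 0.1143 + 0.1034 + 0.1338 + 0.1236 = 0.8882
  TFR = 0.8882
Country Y:
  Sum of ASFRs = 0.1169 + 0.1097 + 0.1523 + 0.1875 + 0.2147 + 0.2367 + 0.2836 + 0.3369 = 1.6383
  TFR = 1.6383
Difference = 0.8882 − 1.6383 = -0.7501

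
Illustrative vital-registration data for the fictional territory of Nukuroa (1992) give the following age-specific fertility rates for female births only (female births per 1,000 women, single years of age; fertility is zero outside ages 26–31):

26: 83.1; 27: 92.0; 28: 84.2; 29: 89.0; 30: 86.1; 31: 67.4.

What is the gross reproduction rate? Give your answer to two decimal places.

0.50

Sum of female ASFRs = 83.1 + 92.0 + 84.2 + 89.0 + 86.1 + 67.4 = 501.8
GRR = 501.8 / 1000 = 0.5018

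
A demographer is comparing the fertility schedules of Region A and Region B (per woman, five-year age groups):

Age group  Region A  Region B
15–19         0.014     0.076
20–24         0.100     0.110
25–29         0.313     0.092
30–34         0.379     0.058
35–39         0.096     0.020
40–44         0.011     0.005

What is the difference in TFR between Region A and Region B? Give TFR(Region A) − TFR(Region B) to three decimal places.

2.760

Region A:
  Sum of ASFRs = 0.014 + 0.100 + 0.313 + 0.379 + 0.096 + 0.011 = 0.913
  TFR = 5 × 0.913 = 4.565
Region B:
  Sum of ASFRs = 0.076 + 0.110 + 0.092 + 0.058 + 0.020 + 0.005 = 0.361
  TFR = 5 × 0.361 = 1.805
Difference = 4.565 − 1.805 = 2.76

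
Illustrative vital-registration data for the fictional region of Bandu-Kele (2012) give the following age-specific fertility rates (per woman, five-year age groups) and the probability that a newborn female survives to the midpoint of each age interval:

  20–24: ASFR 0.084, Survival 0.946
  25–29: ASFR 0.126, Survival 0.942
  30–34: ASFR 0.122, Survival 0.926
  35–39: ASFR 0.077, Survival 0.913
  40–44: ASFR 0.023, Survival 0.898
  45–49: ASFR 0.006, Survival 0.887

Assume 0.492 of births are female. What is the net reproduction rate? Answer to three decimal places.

1.002

Proportion female at birth = 0.492.
Per-age-group product (5 × ASFR × survival probability):
  20–24: 5 × 0.084 × 0.946 = 0.39732
  25–29: 5 × 0.126 × 0.942 = 0.59346
  30–34: 5 × 0.122 × 0.926 = 0.56486
  35–39: 5 × 0.077 × 0.913 = 0.35151
  40–44: 5 × 0.023 × 0.898 = 0.10327
  45–49: 5 × 0.006 × 0.887 = 0.02661
Sum = 2.03703
NRR = 0.492 × 2.03703 = 1.00222
An NRR exceeding 1 indicates intrinsic growth under these rates.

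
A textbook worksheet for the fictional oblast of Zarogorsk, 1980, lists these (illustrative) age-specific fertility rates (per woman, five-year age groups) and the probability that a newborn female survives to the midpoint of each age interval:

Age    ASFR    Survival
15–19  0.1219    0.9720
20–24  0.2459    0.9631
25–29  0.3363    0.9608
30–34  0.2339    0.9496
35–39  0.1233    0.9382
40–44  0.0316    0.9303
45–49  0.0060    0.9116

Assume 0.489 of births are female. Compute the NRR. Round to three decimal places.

2.570

Proportion female at birth = 0.489.
Weighting each age-specific rate by interval width and survival:
  15–19: 5 × 0.1219 × 0.9720 = 0.59243
  20–24: 5 × 0.2459 × 0.9631 = 1.18413
  25–29: 5 × 0.3363 × 0.9608 = 1.61559
  30–34: 5 × 0.2339 × 0.9496 = 1.11056
  35–39: 5 × 0.1233 × 0.9382 = 0.57840
  40–44: 5 × 0.0316 × 0.9303 = 0.14699
  45–49: 5 × 0.0060 × 0.9116 = 0.02735
Sum = 5.25545
NRR = 0.489 × 5.25545 = 2.56992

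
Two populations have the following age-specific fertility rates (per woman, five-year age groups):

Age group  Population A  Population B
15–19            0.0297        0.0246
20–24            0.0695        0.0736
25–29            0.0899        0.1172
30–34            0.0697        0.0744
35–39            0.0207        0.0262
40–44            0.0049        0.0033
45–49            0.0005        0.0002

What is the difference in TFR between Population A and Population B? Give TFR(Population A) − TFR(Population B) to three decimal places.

-0.173

Population A:
  Sum of ASFRs = 0.0297 + 0.0695 + 0.0899 + 0.0697 + 0.0207 + 0.0049 + 0.0005 = 0.2849
  TFR = 5 × 0.2849 = 1.4245
Population B:
  Sum of ASFRs = 0.0246 + 0.0736 + 0.1172 + 0.0744 + 0.0262 + 0.0033 + 0.0002 = 0.3195
  TFR = 5 × 0.3195 = 1.5975
Difference = 1.4245 − 1.5975 = -0.173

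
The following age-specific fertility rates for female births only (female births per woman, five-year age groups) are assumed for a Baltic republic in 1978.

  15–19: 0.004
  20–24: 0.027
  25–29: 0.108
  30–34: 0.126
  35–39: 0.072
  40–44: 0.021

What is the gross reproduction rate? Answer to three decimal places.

1.790

Sum of female ASFRs = 0.004 + 0.027 + 0.108 + 0.126 + 0.072 + 0.021 = 0.358
GRR = 5 × 0.358 = 1.79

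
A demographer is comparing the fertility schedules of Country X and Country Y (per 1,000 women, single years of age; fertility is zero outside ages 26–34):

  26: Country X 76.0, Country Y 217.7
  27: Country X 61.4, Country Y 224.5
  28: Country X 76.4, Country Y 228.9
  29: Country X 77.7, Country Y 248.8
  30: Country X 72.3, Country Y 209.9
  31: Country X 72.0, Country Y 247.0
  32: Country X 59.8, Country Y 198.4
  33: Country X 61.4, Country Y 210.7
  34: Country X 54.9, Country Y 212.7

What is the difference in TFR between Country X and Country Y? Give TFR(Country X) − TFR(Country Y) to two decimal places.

-1.39

Country X:
  Sum of ASFRs = 76.0 + 61.4 + 76.4 + 77.7 + 72.3 + 72.0 + 59.8 + 61.4 + 54.9 = 611.9
  TFR = 611.9 / 1000 = 0.6119
Country Y:
  Sum of ASFRs = 217.7 + 224.5 + 228.9 + 248.8 + 209.9 + 247.0 + 198.4 + 210.7 + 212.7 = 1998.6
  TFR = 1998.6 / 1000 = 1.9986
Difference = 0.6119 − 1.9986 = -1.3867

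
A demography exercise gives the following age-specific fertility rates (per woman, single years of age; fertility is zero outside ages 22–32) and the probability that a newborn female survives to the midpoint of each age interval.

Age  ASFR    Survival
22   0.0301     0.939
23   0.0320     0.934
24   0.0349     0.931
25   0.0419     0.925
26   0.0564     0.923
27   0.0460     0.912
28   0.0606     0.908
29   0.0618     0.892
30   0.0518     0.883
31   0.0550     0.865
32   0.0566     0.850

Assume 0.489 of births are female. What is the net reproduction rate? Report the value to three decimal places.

0.232

Proportion female at birth = 0.489.
Each age group contributes 1 × ASFR × survival:
  22: 1 × 0.0301 × 0.939 = 0.02826
  23: 1 × 0.0320 × 0.934 = 0.02989
  24: 1 × 0.0349 × 0.931 = 0.03249
  25: 1 × 0.0419 × 0.925 = 0.03876
  26: 1 × 0.0564 × 0.923 = 0.05206
  27: 1 × 0.0460 × 0.912 = 0.04195
  28: 1 × 0.0606 × 0.908 = 0.05502
  29: 1 × 0.0618 × 0.892 = 0.05513
  30: 1 × 0.0518 × 0.883 = 0.04574
  31: 1 × 0.0550 × 0.865 = 0.04758
  32: 1 × 0.0566 × 0.850 = 0.04811
Sum = 0.47499
NRR = 0.489 × 0.47499 = 0.23227
With NRR below 1 the population is below replacement fertility.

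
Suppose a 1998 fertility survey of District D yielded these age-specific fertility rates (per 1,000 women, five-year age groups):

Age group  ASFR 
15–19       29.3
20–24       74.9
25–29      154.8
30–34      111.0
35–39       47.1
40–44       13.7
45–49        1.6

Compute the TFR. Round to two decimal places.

Sum of ASFRs = 29.3 + 74.9 + 154.8 + 111.0 + 47.1 + 13.7 + 1.6 = 432.4
TFR = 5 × 432.4 / 1000 = 2.162

2.16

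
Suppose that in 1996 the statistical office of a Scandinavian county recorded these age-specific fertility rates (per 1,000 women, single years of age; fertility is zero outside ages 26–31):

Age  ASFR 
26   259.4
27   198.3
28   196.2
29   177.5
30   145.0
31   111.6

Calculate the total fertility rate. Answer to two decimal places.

1.09

Sum of ASFRs = 259.4 + 198.3 + 196.2 + 177.5 + 145.0 + 111.6 = 1088.0
TFR = 1088.0 / 1000 = 1.088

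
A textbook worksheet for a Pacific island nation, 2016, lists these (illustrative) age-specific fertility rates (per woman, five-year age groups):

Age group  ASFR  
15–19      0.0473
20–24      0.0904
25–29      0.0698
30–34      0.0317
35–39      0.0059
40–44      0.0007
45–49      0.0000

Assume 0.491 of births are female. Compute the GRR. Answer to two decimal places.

0.60

Proportion female at birth = 0.491.
Sum of ASFRs = 0.0473 + 0.0904 + 0.0698 + 0.0317 + 0.0059 + 0.0007 + 0.0000 = 0.2458
TFR = 5 × 0.2458 = 1.229
GRR = 0.491 × 1.229 = 0.60344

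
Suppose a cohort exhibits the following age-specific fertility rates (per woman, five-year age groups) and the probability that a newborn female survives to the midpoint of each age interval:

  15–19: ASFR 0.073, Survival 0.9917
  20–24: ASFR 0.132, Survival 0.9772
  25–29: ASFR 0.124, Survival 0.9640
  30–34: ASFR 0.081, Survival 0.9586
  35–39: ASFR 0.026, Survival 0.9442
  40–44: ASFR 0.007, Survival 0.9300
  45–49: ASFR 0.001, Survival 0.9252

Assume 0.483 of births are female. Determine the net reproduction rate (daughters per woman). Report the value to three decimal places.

Proportion female at birth = 0.483.
Survival-weighted fertility by age (5·fₓ·Sₓ):
  15–19: 5 × 0.073 × 0.9917 = 0.36197
  20–24: 5 × 0.132 × 0.9772 = 0.64495
  25–29: 5 × 0.124 × 0.9640 = 0.59768
  30–34: 5 × 0.081 × 0.9586 = 0.38823
  35–39: 5 × 0.026 × 0.9442 = 0.12275
  40–44: 5 × 0.007 × 0.9300 = 0.03255
  45–49: 5 × 0.001 × 0.9252 = 0.00463
Sum = 2.15276
NRR = 0.483 × 2.15276 = 1.03978

1.040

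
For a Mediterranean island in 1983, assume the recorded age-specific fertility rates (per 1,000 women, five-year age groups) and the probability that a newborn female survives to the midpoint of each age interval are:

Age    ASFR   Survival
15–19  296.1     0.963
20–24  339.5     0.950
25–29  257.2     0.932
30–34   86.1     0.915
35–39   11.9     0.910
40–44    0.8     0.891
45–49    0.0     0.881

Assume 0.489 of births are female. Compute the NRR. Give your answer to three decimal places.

2.293

Proportion female at birth = 0.489.
Survival-weighted fertility by age (5·fₓ·Sₓ):
  15–19: 5 × 296.1/1000 × 0.963 = 1.42572
  20–24: 5 × 339.5/1000 × 0.950 = 1.61263
  25–29: 5 × 257.2/1000 × 0.932 = 1.19855
  30–34: 5 × 86.1/1000 × 0.915 = 0.39391
  35–39: 5 × 11.9/1000 × 0.910 = 0.05415
  40–44: 5 × 0.8/1000 × 0.891 = 0.00356
  45–49: 5 × 0.0/1000 × 0.881 = 0.00000
Sum = 4.68852
NRR = 0.489 × 4.68852 = 2.29269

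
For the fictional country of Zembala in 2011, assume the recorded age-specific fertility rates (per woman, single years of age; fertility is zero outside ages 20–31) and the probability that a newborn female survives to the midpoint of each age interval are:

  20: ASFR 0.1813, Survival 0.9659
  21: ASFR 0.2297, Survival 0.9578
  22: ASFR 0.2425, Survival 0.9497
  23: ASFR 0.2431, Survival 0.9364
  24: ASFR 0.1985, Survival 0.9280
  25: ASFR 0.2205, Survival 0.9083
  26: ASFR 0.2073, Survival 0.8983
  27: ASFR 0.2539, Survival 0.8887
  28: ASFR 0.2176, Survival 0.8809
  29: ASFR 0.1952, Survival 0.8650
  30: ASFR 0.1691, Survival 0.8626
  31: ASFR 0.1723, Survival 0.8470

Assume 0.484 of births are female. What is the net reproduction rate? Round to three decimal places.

Proportion female at birth = 0.484.
Survival-weighted fertility by age (1·fₓ·Sₓ):
  20: 1 × 0.1813 × 0.9659 = 0.17512
  21: 1 × 0.2297 × 0.9578 = 0.22001
  22: 1 × 0.2425 × 0.9497 = 0.23030
  23: 1 × 0.2431 × 0.9364 = 0.22764
  24: 1 × 0.1985 × 0.9280 = 0.18421
  25: 1 × 0.2205 × 0.9083 = 0.20028
  26: 1 × 0.2073 × 0.8983 = 0.18622
  27: 1 × 0.2539 × 0.8887 = 0.22564
  28: 1 × 0.2176 × 0.8809 = 0.19168
  29: 1 × 0.1952 × 0.8650 = 0.16885
  30: 1 × 0.1691 × 0.8626 = 0.14587
  31: 1 × 0.1723 × 0.8470 = 0.14594
Sum = 2.30176
NRR = 0.484 × 2.30176 = 1.11405

1.114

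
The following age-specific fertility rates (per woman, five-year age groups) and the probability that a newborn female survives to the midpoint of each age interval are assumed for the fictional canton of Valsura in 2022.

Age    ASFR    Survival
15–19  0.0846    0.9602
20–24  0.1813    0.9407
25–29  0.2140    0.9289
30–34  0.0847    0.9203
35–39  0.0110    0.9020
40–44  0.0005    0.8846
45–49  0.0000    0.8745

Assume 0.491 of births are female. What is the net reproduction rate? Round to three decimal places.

Proportion female at birth = 0.491.
Each age group contributes 5 × ASFR × survival:
  15–19: 5 × 0.0846 × 0.9602 = 0.40616
  20–24: 5 × 0.1813 × 0.9407 = 0.85274
  25–29: 5 × 0.2140 × 0.9289 = 0.99392
  30–34: 5 × 0.0847 × 0.9203 = 0.38975
  35–39: 5 × 0.0110 × 0.9020 = 0.04961
  40–44: 5 × 0.0005 × 0.8846 = 0.00221
  45–49: 5 × 0.0000 × 0.8745 = 0.00000
Sum = 2.69439
NRR = 0.491 × 2.69439 = 1.32295
NRR > 1, so each generation more than replaces itself.

1.323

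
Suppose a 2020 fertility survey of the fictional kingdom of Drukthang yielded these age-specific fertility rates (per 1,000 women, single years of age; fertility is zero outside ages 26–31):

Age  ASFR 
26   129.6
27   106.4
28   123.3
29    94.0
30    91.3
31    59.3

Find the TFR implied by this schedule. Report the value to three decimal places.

0.604

Sum of ASFRs = 129.6 + 106.4 + 123.3 + 94.0 + 91.3 + 59.3 = 603.9
TFR = 603.9 / 1000 = 0.6039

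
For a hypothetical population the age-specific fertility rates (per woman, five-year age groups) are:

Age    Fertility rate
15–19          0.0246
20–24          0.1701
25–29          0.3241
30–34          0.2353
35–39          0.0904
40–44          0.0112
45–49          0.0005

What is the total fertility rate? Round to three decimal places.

4.281

Sum of ASFRs = 0.0246 + 0.1701 + 0.3241 + 0.2353 + 0.0904 + 0.0112 + 0.0005 = 0.8562
TFR = 5 × 0.8562 = 4.281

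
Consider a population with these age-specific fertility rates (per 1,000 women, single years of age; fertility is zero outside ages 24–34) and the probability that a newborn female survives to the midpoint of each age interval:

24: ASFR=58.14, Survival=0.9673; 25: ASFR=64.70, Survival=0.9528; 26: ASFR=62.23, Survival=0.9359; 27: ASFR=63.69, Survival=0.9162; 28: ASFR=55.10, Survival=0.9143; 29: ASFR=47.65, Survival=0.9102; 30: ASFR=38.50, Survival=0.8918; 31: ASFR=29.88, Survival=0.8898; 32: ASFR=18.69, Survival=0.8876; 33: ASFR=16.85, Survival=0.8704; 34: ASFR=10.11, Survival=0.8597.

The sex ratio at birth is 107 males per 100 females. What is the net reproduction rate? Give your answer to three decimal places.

0.207

Proportion female at birth = 100 / (100 + 107) = 0.48309.
Weighting each age-specific rate by interval width and survival:
  24: 1 × 58.14/1000 × 0.9673 = 0.05624
  25: 1 × 64.70/1000 × 0.9528 = 0.06165
  26: 1 × 62.23/1000 × 0.9359 = 0.05824
  27: 1 × 63.69/1000 × 0.9162 = 0.05835
  28: 1 × 55.10/1000 × 0.9143 = 0.05038
  29: 1 × 47.65/1000 × 0.9102 = 0.04337
  30: 1 × 38.50/1000 × 0.8918 = 0.03433
  31: 1 × 29.88/1000 × 0.8898 = 0.02659
  32: 1 × 18.69/1000 × 0.8876 = 0.01659
  33: 1 × 16.85/1000 × 0.8704 = 0.01467
  34: 1 × 10.11/1000 × 0.8597 = 0.00869
Sum = 0.42910
NRR = 0.48309 × 0.42910 = 0.20729
NRR < 1, so the cohort does not fully replace itself.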